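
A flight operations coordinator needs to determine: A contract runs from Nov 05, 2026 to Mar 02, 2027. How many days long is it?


Start date: 2026-11-05
End date: 2027-03-02
Nov 2026: +26 days
Dec 2026: +31 days
Jan 2027: +31 days
Feb 2027: +28 days
Mar 2027: +1 days
Total: 117 days

117


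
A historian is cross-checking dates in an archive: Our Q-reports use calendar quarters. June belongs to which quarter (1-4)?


Month: June (month 6)
Q1: January-March (months 1-3)
Q2: April-June (months 4-6)
Q3: July-September (months 7-9)
Q4: October-December (months 10-12)
Month 6 falls in Q2

2


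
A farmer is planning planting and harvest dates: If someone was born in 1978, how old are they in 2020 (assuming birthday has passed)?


Birth year: 1978
Current year: 2020
Age = current year - birth year
Age = 2020 - 1978 = 42

42


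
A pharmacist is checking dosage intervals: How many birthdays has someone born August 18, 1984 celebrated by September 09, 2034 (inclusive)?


Birth: 1984-08-18
Reference: 2034-09-09
Year difference: 2034 - 1984 = 50
Has birthday (08-18) occurred by 09-09? Yes
Age in full years: 50

50


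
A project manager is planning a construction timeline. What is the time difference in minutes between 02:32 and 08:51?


Start time: 02:32 = 152 minutes from midnight
End time: 08:51 = 531 minutes from midnight
Difference: 531 - 152 = 379 minutes
That is 6 hours and 19 minutes

379


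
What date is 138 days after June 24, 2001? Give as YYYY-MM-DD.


Start: 2001-06-24
Adding 138 days
Days remaining in June: 6
After June: 132 days still to add
July 2001: 31 days, 101 remaining
August 2001: 31 days, 70 remaining
September 2001: 30 days, 40 remaining
October 2001: 31 days, 9 remaining
Result: 2001-11-09

2001-11-09


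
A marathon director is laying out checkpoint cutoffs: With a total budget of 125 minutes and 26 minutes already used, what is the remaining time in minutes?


Total budget: 125 minutes
Time used: 26 minutes
Remaining: 125 - 26 = 99 minutes
Percent used: 20.8%
Percent remaining: 79.2%

99


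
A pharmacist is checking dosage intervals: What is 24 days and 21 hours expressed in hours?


Days: 24
Extra hours: 21
Hours per day: 24
Days to hours: 24 x 24 = 576
Total: 576 + 21 = 597

597


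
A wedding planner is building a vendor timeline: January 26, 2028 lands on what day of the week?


Date: 2028-01-26
January 1, 2028 is a Saturday
Day of year: 26
Offset from Jan 1: 25 days
25 mod 7 = 4
Result: Wednesday

Wednesday


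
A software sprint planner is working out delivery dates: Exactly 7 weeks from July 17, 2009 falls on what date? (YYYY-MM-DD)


Start: 2009-07-17
Weeks to add: 7
Convert to days: 7 x 7 = 49 days
Add 49 days to 2009-07-17
Result: 2009-09-04

2009-09-04


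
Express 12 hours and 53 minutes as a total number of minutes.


Hours: 12
Extra minutes: 53
Minutes per hour: 60
Hours to minutes: 12 x 60 = 720
Total: 720 + 53 = 773

773


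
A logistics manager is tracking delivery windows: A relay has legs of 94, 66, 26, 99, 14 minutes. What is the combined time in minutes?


Durations: 94, 66, 26, 99, 14
Running sum: 94
+ 66 = 160
+ 26 = 186
+ 99 = 285
+ 14 = 299
Total duration: 299 minutes
That is 4 hours and 59 minutes

299


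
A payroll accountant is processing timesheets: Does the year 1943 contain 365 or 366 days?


Year: 1943
Check leap year rules:
Divisible by 4? No
1943 is not a leap year
Days: 365

365


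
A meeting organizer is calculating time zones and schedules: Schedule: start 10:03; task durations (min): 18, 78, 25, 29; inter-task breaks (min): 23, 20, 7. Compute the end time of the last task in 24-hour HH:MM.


Start: 10:03 = 603 min from midnight
  after task 1 (18 min): 10:21
  after break (23 min): 10:44
  after task 2 (78 min): 12:02
  after break (20 min): 12:22
  after task 3 (25 min): 12:47
  after break (7 min): 12:54
  after task 4 (29 min): 13:23
Total elapsed: 200 minutes
End time: 13:23

13:23


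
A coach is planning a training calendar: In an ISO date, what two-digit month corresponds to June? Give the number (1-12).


Calendar month order:
5. May
6. June <--
7. July
June is month number 6

6


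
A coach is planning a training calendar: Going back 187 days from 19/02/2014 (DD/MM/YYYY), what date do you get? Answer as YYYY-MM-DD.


Start: 2014-02-19
Subtracting 187 days
Days already passed in February: 19
After going back through February: 168 more days to subtract
January 2014: 31 days, 137 remaining
December 2013: 31 days, 106 remaining
November 2013: 30 days, 76 remaining
October 2013: 31 days, 45 remaining
Result: 2013-08-16

2013-08-16


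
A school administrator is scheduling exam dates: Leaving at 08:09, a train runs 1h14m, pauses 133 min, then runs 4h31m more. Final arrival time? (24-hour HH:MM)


Depart: 08:09
Leg 1: +74 min -> 09:23
Layover: +133 min -> 11:36
Leg 2: +271 min -> 16:07
Total travel: 478 minutes = 7h 58m
Arrival: 16:07

16:07


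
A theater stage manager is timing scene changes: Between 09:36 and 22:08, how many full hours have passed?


Start: 09:36
End: 22:08
Hour difference: 22 - 9 = 13 hours
Minute difference: 8 - 36 = -28 minutes
Total minutes: 752
Complete hours: 752 / 60 = 12 (remainder 32)

12


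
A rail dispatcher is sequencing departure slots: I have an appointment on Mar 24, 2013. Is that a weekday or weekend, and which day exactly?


Date: 2013-03-24
January 1, 2013 is a Tuesday
Day of year: 83
Offset from Jan 1: 82 days
82 mod 7 = 5
Result: Sunday

Sunday


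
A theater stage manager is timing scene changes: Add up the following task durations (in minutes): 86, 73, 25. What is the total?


Durations: 86, 73, 25
Running sum: 86
+ 73 = 159
+ 25 = 184
Total duration: 184 minutes
That is 3 hours and 4 minutes

184


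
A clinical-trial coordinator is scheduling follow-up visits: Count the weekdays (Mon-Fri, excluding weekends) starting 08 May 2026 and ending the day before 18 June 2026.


Start: 2026-05-08 (Friday)
End (exclusive): 2026-06-18 (Thursday)
Total calendar days: 41
Full weeks: 41 // 7 = 5 -> 25 weekdays
Remaining 6 days starting on Friday:
  Fri(w), Sat(-), Sun(-), Mon(w), Tue(w), Wed(w) -> 4 weekdays
Total business days: 25 + 4 = 29

29


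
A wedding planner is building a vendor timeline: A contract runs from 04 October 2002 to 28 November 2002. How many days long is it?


Start date: 2002-10-04
End date: 2002-11-28
Oct 2002: +28 days
Nov 2002: +27 days
Total: 55 days

55


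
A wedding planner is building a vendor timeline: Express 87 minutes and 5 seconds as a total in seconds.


Minutes: 87
Seconds: 5
Convert minutes to seconds: 87 x 60 = 5220
Add remaining seconds: 5220 + 5 = 5225

5225


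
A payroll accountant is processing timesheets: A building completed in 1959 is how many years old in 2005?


Birth year: 1959
Current year: 2005
Age = current year - birth year
Age = 2005 - 1959 = 46

46


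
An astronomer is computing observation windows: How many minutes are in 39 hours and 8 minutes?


Hours: 39
Extra minutes: 8
Minutes per hour: 60
Hours to minutes: 39 x 60 = 2340
Total: 2340 + 8 = 2348

2348


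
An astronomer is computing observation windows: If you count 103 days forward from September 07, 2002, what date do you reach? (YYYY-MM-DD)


Start: 2002-09-07
Adding 103 days
Days remaining in September: 23
After September: 80 days still to add
October 2002: 31 days, 49 remaining
November 2002: 30 days, 19 remaining
December 2002 has 31 days, need 19
Result: 2002-12-19

2002-12-19


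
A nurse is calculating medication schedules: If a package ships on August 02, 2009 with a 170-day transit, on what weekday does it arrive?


Start: 2009-08-02 (Sunday)
Step 1 - find target date: add 170 days
  2009-08-02 + 170 days = 2010-01-19
Step 2 - day of week:
  170 mod 7 = 2
  Sunday + 2 days -> Tuesday
Result: Tuesday (2010-01-19)

Tuesday


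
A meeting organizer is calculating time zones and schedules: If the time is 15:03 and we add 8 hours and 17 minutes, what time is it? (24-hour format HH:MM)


Start time: 15:03
Adding: 8 hours 17 minutes
Minutes: 3 + 17 = 20
Hours: 15 + 8 + 0 = 23
Result: 23:20

23:20


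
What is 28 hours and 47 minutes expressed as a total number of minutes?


Hours: 28
Minutes: 47
Convert hours to minutes: 28 x 60 = 1680
Add remaining minutes: 1680 + 47 = 1727

1727


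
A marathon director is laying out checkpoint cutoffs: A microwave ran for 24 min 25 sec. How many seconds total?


Minutes: 24
Extra seconds: 25
Seconds per minute: 60
Minutes to seconds: 24 x 60 = 1440
Total: 1440 + 25 = 1465

1465


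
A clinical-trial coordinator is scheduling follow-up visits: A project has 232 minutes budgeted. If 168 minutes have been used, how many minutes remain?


Total budget: 232 minutes
Time used: 168 minutes
Remaining: 232 - 168 = 64 minutes
Percent used: 72.4%
Percent remaining: 27.6%

64


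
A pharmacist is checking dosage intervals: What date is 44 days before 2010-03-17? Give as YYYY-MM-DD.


Start: 2010-03-17
Subtracting 44 days
Days already passed in March: 17
After going back through March: 27 more days to subtract
February 2010 has 28 days, need 27
Result: 2010-02-01

2010-02-01


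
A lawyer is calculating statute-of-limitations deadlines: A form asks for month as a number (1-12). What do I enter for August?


Calendar month order:
7. July
8. August <--
9. September
August is month number 8

8


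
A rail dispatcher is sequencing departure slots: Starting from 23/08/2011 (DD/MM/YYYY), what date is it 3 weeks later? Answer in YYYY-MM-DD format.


Start: 2011-08-23
Weeks to add: 3
Convert to days: 3 x 7 = 21 days
Add 21 days to 2011-08-23
Result: 2011-09-13

2011-09-13


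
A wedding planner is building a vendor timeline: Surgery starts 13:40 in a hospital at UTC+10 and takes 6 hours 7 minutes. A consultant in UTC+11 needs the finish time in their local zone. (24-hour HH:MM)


Start: 13:40 in UTC+10
Step 1 - add duration:
  minutes: 40 + 7 = 47
  hours: 13 + 6 + 0 = 19
  end in UTC+10: 19:47
Step 2 - convert UTC+10 -> UTC+11:
  offset difference: 11 - (10) = 1 hours
  19 + (1) = 20 -> mod 24 = 20
Result: 20:47 in UTC+11

20:47


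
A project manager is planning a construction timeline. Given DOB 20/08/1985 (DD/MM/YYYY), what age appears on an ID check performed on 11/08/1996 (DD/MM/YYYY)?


Birth: 1985-08-20
Reference: 1996-08-11
Year difference: 1996 - 1985 = 11
Has birthday (08-20) occurred by 08-11? No
Birthday not yet reached this year -> subtract 1
Age in full years: 10

10


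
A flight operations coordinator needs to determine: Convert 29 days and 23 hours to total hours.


Days: 29
Extra hours: 23
Hours per day: 24
Days to hours: 29 x 24 = 696
Total: 696 + 23 = 719

719


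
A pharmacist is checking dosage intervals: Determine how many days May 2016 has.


Month: May
Year: 2016
May is a 31-day month
Total: 31 days

31


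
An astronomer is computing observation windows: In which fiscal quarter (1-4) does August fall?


Month: August (month 8)
Q1: January-March (months 1-3)
Q2: April-June (months 4-6)
Q3: July-September (months 7-9)
Q4: October-December (months 10-12)
Month 8 falls in Q3

3


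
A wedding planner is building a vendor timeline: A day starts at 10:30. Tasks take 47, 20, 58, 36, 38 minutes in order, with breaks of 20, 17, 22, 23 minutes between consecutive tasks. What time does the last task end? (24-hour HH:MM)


Start: 10:30 = 630 min from midnight
  after task 1 (47 min): 11:17
  after break (20 min): 11:37
  after task 2 (20 min): 11:57
  after break (17 min): 12:14
  after task 3 (58 min): 13:12
  after break (22 min): 13:34
  after task 4 (36 min): 14:10
  after break (23 min): 14:33
  after task 5 (38 min): 15:11
Total elapsed: 281 minutes
End time: 15:11

15:11


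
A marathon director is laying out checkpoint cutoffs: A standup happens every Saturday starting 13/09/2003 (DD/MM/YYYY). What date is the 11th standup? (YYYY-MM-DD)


First occurrence: 2003-09-13 (occurrence 1)
Each occurrence is 7 days after the previous.
Occurrence 11 is 10 weeks after the first.
10 weeks = 70 days
2003-09-13 + 70 days = 2003-11-22

2003-11-22


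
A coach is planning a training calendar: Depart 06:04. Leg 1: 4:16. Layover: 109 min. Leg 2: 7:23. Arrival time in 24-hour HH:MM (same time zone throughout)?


Depart: 06:04
Leg 1: +256 min -> 10:20
Layover: +109 min -> 12:09
Leg 2: +443 min -> 19:32
Total travel: 808 minutes = 13h 28m
Arrival: 19:32

19:32


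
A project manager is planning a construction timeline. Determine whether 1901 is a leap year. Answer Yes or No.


Year: 1901
Divisible by 4? 1901 / 4 = 475.25 -> No
Not divisible by 4, so NOT a leap year

No


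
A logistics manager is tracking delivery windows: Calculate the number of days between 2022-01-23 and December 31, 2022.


Start: January 23, 2022
End: December 31, 2022
Days left in January: 8
February: 28
March: 31
April: 30
May: 31
... plus remaining months
Sum of remaining months: 334
Total: 8 + 334 = 342

342


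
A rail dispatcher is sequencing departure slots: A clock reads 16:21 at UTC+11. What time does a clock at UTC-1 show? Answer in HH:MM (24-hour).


Local time: 16:21 at UTC+11 (offset 11h)
Target zone: UTC-1 (offset -1h)
Difference: -1 - (11) = -12 hours
Calculation: 16 + (-12) = 4
Result: 04:21

04:21


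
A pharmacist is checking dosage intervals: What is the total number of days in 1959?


Year: 1959
Check leap year rules:
Divisible by 4? No
1959 is not a leap year
Days: 365

365


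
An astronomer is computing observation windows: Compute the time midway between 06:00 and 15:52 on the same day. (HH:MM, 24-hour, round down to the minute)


Start time: 06:00 = 360 minutes from midnight
End time: 15:52 = 952 minutes from midnight
Sum: 360 + 952 = 1312
Midpoint: 1312 / 2 = 656 minutes
Convert: 656 / 60 = 10 hours, 56 minutes
Result: 10:56

10:56


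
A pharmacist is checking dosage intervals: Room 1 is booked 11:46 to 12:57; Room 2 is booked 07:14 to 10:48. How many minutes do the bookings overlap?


Interval A: [706, 777] minutes from midnight
Interval B: [434, 648] minutes from midnight
Overlap start = max(706, 434) = 706
Overlap end = min(777, 648) = 648
End <= start, so the intervals do not overlap: 0 minutes

0


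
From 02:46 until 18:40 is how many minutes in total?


Start time: 02:46 = 166 minutes from midnight
End time: 18:40 = 1120 minutes from midnight
Difference: 1120 - 166 = 954 minutes
That is 15 hours and 54 minutes

954


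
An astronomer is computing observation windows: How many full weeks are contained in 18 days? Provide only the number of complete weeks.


Total days: 18
Days per week: 7
Division: 18 / 7 = 2 remainder 4
Complete weeks: 2
Remaining days: 4

2


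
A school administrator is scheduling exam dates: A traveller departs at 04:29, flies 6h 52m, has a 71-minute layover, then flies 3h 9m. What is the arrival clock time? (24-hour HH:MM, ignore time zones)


Depart: 04:29
Leg 1: +412 min -> 11:21
Layover: +71 min -> 12:32
Leg 2: +189 min -> 15:41
Total travel: 672 minutes = 11h 12m
Arrival: 15:41

15:41


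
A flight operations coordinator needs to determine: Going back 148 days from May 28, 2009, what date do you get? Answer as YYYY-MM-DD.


Start: 2009-05-28
Subtracting 148 days
Days already passed in May: 28
After going back through May: 120 more days to subtract
April 2009: 30 days, 90 remaining
March 2009: 31 days, 59 remaining
February 2009: 28 days, 31 remaining
January 2009 has 31 days, need 31
Result: 2008-12-31

2008-12-31


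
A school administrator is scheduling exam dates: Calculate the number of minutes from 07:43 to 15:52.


Start time: 07:43 = 463 minutes from midnight
End time: 15:52 = 952 minutes from midnight
Difference: 952 - 463 = 489 minutes
That is 8 hours and 9 minutes

489


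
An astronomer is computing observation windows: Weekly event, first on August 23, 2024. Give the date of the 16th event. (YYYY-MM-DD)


First occurrence: 2024-08-23 (occurrence 1)
Each occurrence is 7 days after the previous.
Occurrence 16 is 15 weeks after the first.
15 weeks = 105 days
2024-08-23 + 105 days = 2024-12-06

2024-12-06


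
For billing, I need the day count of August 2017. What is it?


Month: August
Year: 2017
August is a 31-day month
Total: 31 days

31


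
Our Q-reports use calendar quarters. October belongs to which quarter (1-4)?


Month: October (month 10)
Q1: January-March (months 1-3)
Q2: April-June (months 4-6)
Q3: July-September (months 7-9)
Q4: October-December (months 10-12)
Month 10 falls in Q4

4


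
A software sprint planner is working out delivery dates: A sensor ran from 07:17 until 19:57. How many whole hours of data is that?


Start: 07:17
End: 19:57
Hour difference: 19 - 7 = 12 hours
Minute difference: 57 - 17 = 40 minutes
Total minutes: 760
Complete hours: 760 / 60 = 12 (remainder 40)

12


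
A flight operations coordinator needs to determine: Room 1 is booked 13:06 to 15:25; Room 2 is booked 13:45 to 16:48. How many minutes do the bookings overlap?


Interval A: [786, 925] minutes from midnight
Interval B: [825, 1008] minutes from midnight
Overlap start = max(786, 825) = 825
Overlap end = min(925, 1008) = 925
Overlap = 925 - 825 = 100 minutes

100


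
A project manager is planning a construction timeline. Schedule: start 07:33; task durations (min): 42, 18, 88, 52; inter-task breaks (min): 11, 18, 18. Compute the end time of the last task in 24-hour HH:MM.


Start: 07:33 = 453 min from midnight
  after task 1 (42 min): 08:15
  after break (11 min): 08:26
  after task 2 (18 min): 08:44
  after break (18 min): 09:02
  after task 3 (88 min): 10:30
  after break (18 min): 10:48
  after task 4 (52 min): 11:40
Total elapsed: 247 minutes
End time: 11:40

11:40


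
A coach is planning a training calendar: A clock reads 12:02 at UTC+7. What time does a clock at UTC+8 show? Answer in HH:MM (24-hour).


Local time: 12:02 at UTC+7 (offset 7h)
Target zone: UTC+8 (offset 8h)
Difference: 8 - (7) = 1 hours
Calculation: 12 + (1) = 13
Result: 13:02

13:02


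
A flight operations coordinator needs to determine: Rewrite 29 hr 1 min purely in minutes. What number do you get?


Hours: 29
Extra minutes: 1
Minutes per hour: 60
Hours to minutes: 29 x 60 = 1740
Total: 1740 + 1 = 1741

1741


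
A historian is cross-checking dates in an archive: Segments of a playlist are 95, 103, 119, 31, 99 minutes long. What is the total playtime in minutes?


Durations: 95, 103, 119, 31, 99
Running sum: 95
+ 103 = 198
+ 119 = 317
+ 31 = 348
+ 99 = 447
Total duration: 447 minutes
That is 7 hours and 27 minutes

447


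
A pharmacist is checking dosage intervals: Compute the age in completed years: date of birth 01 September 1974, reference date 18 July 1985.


Birth: 1974-09-01
Reference: 1985-07-18
Year difference: 1985 - 1974 = 11
Has birthday (09-01) occurred by 07-18? No
Birthday not yet reached this year -> subtract 1
Age in full years: 10

10


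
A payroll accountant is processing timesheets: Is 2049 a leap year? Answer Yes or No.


Year: 2049
Divisible by 4? 2049 / 4 = 512.25 -> No
Not divisible by 4, so NOT a leap year

No


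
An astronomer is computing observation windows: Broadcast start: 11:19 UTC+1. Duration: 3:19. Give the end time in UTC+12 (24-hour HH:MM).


Start: 11:19 in UTC+1
Step 1 - add duration:
  minutes: 19 + 19 = 38
  hours: 11 + 3 + 0 = 14
  end in UTC+1: 14:38
Step 2 - convert UTC+1 -> UTC+12:
  offset difference: 12 - (1) = 11 hours
  14 + (11) = 25 -> mod 24 = 1
Result: 01:38 in UTC+12

01:38


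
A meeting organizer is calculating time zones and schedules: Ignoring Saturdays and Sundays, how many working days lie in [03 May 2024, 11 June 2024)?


Start: 2024-05-03 (Friday)
End (exclusive): 2024-06-11 (Tuesday)
Total calendar days: 39
Full weeks: 39 // 7 = 5 -> 25 weekdays
Remaining 4 days starting on Friday:
  Fri(w), Sat(-), Sun(-), Mon(w) -> 2 weekdays
Total business days: 25 + 2 = 27

27


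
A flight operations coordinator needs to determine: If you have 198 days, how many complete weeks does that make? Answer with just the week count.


Total days: 198
Days per week: 7
Division: 198 / 7 = 28 remainder 2
Complete weeks: 28
Remaining days: 2

28


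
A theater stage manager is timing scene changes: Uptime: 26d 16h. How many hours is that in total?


Days: 26
Extra hours: 16
Hours per day: 24
Days to hours: 26 x 24 = 624
Total: 624 + 16 = 640

640


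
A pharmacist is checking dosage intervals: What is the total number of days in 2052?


Year: 2052
Check leap year rules:
Divisible by 4? Yes
Divisible by 100? No
2052 is a leap year
Days: 366

366


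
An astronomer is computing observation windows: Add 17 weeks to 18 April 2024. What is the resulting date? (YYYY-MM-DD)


Start: 2024-04-18
Weeks to add: 17
Convert to days: 17 x 7 = 119 days
Add 119 days to 2024-04-18
Result: 2024-08-15

2024-08-15


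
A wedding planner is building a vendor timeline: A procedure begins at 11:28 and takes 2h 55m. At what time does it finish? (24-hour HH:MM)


Start time: 11:28
Adding: 2 hours 55 minutes
Minutes: 28 + 55 = 83
Minute overflow: 83 >= 60, so carry 1 hour, minutes = 23
Hours: 11 + 2 + 1 = 14
Result: 14:23

14:23


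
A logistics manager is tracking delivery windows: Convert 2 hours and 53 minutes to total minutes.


Hours: 2
Minutes: 53
Convert hours to minutes: 2 x 60 = 120
Add remaining minutes: 120 + 53 = 173

173


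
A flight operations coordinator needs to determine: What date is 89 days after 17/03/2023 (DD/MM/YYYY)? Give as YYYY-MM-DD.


Start: 2023-03-17
Adding 89 days
Days remaining in March: 14
After March: 75 days still to add
April 2023: 30 days, 45 remaining
May 2023: 31 days, 14 remaining
June 2023 has 30 days, need 14
Result: 2023-06-14

2023-06-14


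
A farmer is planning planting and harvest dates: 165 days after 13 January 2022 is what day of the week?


Start: 2022-01-13 (Thursday)
Step 1 - find target date: add 165 days
  2022-01-13 + 165 days = 2022-06-27
Step 2 - day of week:
  165 mod 7 = 4
  Thursday + 4 days -> Monday
Result: Monday (2022-06-27)

Monday


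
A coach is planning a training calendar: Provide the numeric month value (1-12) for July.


Calendar month order:
6. June
7. July <--
8. August
July is month number 7

7


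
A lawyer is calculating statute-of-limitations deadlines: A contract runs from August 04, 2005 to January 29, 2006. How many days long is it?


Start date: 2005-08-04
End date: 2006-01-29
Aug 2005: +28 days
Sep 2005: +30 days
Oct 2005: +31 days
... (3 more months)
Total: 178 days

178


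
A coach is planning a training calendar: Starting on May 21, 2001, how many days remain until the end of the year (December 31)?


Start: May 21, 2001
End: December 31, 2001
Days left in May: 10
June: 30
July: 31
August: 31
September: 30
... plus remaining months
Sum of remaining months: 214
Total: 10 + 214 = 224

224


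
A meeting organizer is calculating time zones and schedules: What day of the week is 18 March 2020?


Date: 2020-03-18
January 1, 2020 is a Wednesday
Day of year: 78
Offset from Jan 1: 77 days
77 mod 7 = 0
Result: Wednesday

Wednesday


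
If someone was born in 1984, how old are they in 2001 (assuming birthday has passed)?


Birth year: 1984
Current year: 2001
Age = current year - birth year
Age = 2001 - 1984 = 17

17


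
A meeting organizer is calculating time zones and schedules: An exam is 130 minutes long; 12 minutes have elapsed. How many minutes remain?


Total budget: 130 minutes
Time used: 12 minutes
Remaining: 130 - 12 = 118 minutes
Percent used: 9.2%
Percent remaining: 90.8%

118


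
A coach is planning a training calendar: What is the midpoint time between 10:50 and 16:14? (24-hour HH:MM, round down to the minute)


Start time: 10:50 = 650 minutes from midnight
End time: 16:14 = 974 minutes from midnight
Sum: 650 + 974 = 1624
Midpoint: 1624 / 2 = 812 minutes
Convert: 812 / 60 = 13 hours, 32 minutes
Result: 13:32

13:32


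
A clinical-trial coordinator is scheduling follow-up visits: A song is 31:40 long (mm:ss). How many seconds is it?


Minutes: 31
Extra seconds: 40
Seconds per minute: 60
Minutes to seconds: 31 x 60 = 1860
Total: 1860 + 40 = 1900

1900


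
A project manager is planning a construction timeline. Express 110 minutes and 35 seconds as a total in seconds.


Minutes: 110
Seconds: 35
Convert minutes to seconds: 110 x 60 = 6600
Add remaining seconds: 6600 + 35 = 6635

6635


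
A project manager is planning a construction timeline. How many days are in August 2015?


Month: August
Year: 2015
August is a 31-day month
Total: 31 days

31


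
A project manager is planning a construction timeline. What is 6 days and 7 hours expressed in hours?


Days: 6
Extra hours: 7
Hours per day: 24
Days to hours: 6 x 24 = 144
Total: 144 + 7 = 151

151


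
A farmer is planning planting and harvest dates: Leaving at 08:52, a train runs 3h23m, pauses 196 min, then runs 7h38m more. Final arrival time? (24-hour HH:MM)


Depart: 08:52
Leg 1: +203 min -> 12:15
Layover: +196 min -> 15:31
Leg 2: +458 min -> 23:09
Total travel: 857 minutes = 14h 17m
Arrival: 23:09

23:09


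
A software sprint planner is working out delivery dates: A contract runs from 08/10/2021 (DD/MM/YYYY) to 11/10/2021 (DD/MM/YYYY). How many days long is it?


Start date: 2021-10-08
End date: 2021-10-11
Oct 2021: +3 days
Total: 3 days

3


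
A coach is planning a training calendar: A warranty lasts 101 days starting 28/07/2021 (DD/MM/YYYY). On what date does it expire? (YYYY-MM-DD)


Start: 2021-07-28
Adding 101 days
Days remaining in July: 3
After July: 98 days still to add
August 2021: 31 days, 67 remaining
September 2021: 30 days, 37 remaining
October 2021: 31 days, 6 remaining
November 2021 has 30 days, need 6
Result: 2021-11-06

2021-11-06


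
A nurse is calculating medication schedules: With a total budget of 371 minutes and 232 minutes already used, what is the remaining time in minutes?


Total budget: 371 minutes
Time used: 232 minutes
Remaining: 371 - 232 = 139 minutes
Percent used: 62.5%
Percent remaining: 37.5%

139


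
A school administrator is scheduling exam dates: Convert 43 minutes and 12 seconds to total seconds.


Minutes: 43
Extra seconds: 12
Seconds per minute: 60
Minutes to seconds: 43 x 60 = 2580
Total: 2580 + 12 = 2592

2592


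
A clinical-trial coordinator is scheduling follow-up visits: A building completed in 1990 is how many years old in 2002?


Birth year: 1990
Current year: 2002
Age = current year - birth year
Age = 2002 - 1990 = 12

12


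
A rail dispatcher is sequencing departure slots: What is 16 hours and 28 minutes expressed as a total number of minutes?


Hours: 16
Minutes: 28
Convert hours to minutes: 16 x 60 = 960
Add remaining minutes: 960 + 28 = 988

988


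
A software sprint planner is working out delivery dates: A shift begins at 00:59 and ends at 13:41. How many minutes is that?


Start time: 00:59 = 59 minutes from midnight
End time: 13:41 = 821 minutes from midnight
Difference: 821 - 59 = 762 minutes
That is 12 hours and 42 minutes

762


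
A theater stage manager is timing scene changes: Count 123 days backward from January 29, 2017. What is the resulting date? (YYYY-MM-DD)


Start: 2017-01-29
Subtracting 123 days
Days already passed in January: 29
After going back through January: 94 more days to subtract
December 2016: 31 days, 63 remaining
November 2016: 30 days, 33 remaining
October 2016: 31 days, 2 remaining
September 2016 has 30 days, need 2
Result: 2016-09-28

2016-09-28


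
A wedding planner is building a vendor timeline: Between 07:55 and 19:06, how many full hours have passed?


Start: 07:55
End: 19:06
Hour difference: 19 - 7 = 12 hours
Minute difference: 6 - 55 = -49 minutes
Total minutes: 671
Complete hours: 671 / 60 = 11 (remainder 11)

11


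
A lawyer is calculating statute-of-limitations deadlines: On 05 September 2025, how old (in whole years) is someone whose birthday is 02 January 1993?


Birth: 1993-01-02
Reference: 2025-09-05
Year difference: 2025 - 1993 = 32
Has birthday (01-02) occurred by 09-05? Yes
Age in full years: 32

32


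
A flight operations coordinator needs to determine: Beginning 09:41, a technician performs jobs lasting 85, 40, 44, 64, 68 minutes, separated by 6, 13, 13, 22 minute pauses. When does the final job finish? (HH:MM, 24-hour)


Start: 09:41 = 581 min from midnight
  after task 1 (85 min): 11:06
  after break (6 min): 11:12
  after task 2 (40 min): 11:52
  after break (13 min): 12:05
  after task 3 (44 min): 12:49
  after break (13 min): 13:02
  after task 4 (64 min): 14:06
  after break (22 min): 14:28
  after task 5 (68 min): 15:36
Total elapsed: 355 minutes
End time: 15:36

15:36


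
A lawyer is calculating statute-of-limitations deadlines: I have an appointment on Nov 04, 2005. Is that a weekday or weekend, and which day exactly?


Date: 2005-11-04
January 1, 2005 is a Saturday
Day of year: 308
Offset from Jan 1: 307 days
307 mod 7 = 6
Result: Friday

Friday


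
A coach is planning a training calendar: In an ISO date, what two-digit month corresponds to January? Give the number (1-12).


Calendar month order:
1. January <--
2. February
January is month number 1

1


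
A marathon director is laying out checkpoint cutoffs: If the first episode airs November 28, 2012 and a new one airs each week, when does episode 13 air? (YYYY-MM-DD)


First occurrence: 2012-11-28 (occurrence 1)
Each occurrence is 7 days after the previous.
Occurrence 13 is 12 weeks after the first.
12 weeks = 84 days
2012-11-28 + 84 days = 2013-02-20

2013-02-20


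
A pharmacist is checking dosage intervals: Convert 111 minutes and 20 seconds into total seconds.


Minutes: 111
Seconds: 20
Convert minutes to seconds: 111 x 60 = 6660
Add remaining seconds: 6660 + 20 = 6680

6680


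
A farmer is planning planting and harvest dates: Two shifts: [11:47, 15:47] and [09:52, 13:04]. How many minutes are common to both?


Interval A: [707, 947] minutes from midnight
Interval B: [592, 784] minutes from midnight
Overlap start = max(707, 592) = 707
Overlap end = min(947, 784) = 784
Overlap = 784 - 707 = 77 minutes

77


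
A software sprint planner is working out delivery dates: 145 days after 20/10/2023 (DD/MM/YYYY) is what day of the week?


Start: 2023-10-20 (Friday)
Step 1 - find target date: add 145 days
  2023-10-20 + 145 days = 2024-03-13
Step 2 - day of week:
  145 mod 7 = 5
  Friday + 5 days -> Wednesday
Result: Wednesday (2024-03-13)

Wednesday


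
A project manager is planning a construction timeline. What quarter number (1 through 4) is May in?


Month: May (month 5)
Q1: January-March (months 1-3)
Q2: April-June (months 4-6)
Q3: July-September (months 7-9)
Q4: October-December (months 10-12)
Month 5 falls in Q2

2


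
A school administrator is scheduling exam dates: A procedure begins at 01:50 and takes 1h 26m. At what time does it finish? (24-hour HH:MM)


Start time: 01:50
Adding: 1 hours 26 minutes
Minutes: 50 + 26 = 76
Minute overflow: 76 >= 60, so carry 1 hour, minutes = 16
Hours: 1 + 1 + 1 = 3
Result: 03:16

03:16


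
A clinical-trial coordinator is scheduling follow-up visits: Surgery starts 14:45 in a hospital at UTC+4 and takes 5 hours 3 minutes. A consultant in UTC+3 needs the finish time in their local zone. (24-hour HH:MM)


Start: 14:45 in UTC+4
Step 1 - add duration:
  minutes: 45 + 3 = 48
  hours: 14 + 5 + 0 = 19
  end in UTC+4: 19:48
Step 2 - convert UTC+4 -> UTC+3:
  offset difference: 3 - (4) = -1 hours
  19 + (-1) = 18 -> mod 24 = 18
Result: 18:48 in UTC+3

18:48


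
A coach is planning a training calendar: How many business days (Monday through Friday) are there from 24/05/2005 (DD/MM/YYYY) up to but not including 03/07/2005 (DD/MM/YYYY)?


Start: 2005-05-24 (Tuesday)
End (exclusive): 2005-07-03 (Sunday)
Total calendar days: 40
Full weeks: 40 // 7 = 5 -> 25 weekdays
Remaining 5 days starting on Tuesday:
  Tue(w), Wed(w), Thu(w), Fri(w), Sat(-) -> 4 weekdays
Total business days: 25 + 4 = 29

29


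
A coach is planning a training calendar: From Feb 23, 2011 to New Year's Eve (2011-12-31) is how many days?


Start: February 23, 2011
End: December 31, 2011
Days left in February: 5
March: 31
April: 30
May: 31
June: 30
... plus remaining months
Sum of remaining months: 306
Total: 5 + 306 = 311

311


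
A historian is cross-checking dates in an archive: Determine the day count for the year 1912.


Year: 1912
Check leap year rules:
Divisible by 4? Yes
Divisible by 100? No
1912 is a leap year
Days: 366

366


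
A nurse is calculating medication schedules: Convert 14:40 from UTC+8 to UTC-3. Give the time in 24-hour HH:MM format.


Local time: 14:40 at UTC+8 (offset 8h)
Target zone: UTC-3 (offset -3h)
Difference: -3 - (8) = -11 hours
Calculation: 14 + (-11) = 3
Result: 03:40

03:40


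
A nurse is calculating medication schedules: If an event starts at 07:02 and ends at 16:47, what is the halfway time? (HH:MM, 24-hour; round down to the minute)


Start time: 07:02 = 422 minutes from midnight
End time: 16:47 = 1007 minutes from midnight
Sum: 422 + 1007 = 1429
Midpoint: 1429 / 2 = 714 minutes
Convert: 714 / 60 = 11 hours, 54 minutes
Result: 11:54

11:54


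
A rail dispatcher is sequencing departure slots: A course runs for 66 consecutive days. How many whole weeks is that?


Total days: 66
Days per week: 7
Division: 66 / 7 = 9 remainder 3
Complete weeks: 9
Remaining days: 3

9


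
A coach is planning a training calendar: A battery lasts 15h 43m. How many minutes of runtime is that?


Hours: 15
Extra minutes: 43
Minutes per hour: 60
Hours to minutes: 15 x 60 = 900
Total: 900 + 43 = 943

943


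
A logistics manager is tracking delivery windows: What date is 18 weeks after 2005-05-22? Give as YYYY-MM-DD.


Start: 2005-05-22
Weeks to add: 18
Convert to days: 18 x 7 = 126 days
Add 126 days to 2005-05-22
Result: 2005-09-25

2005-09-25


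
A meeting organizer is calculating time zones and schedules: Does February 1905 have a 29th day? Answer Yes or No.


Year: 1905
Divisible by 4? 1905 / 4 = 476.25 -> No
Not divisible by 4, so NOT a leap year

No


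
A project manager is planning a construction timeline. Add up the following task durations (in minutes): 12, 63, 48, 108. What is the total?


Durations: 12, 63, 48, 108
Running sum: 12
+ 63 = 75
+ 48 = 123
+ 108 = 231
Total duration: 231 minutes
That is 3 hours and 51 minutes

231


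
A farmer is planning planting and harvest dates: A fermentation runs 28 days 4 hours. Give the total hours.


Days: 28
Extra hours: 4
Hours per day: 24
Days to hours: 28 x 24 = 672
Total: 672 + 4 = 676

676


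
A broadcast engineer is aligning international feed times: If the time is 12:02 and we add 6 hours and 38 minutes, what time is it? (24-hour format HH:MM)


Start time: 12:02
Adding: 6 hours 38 minutes
Minutes: 2 + 38 = 40
Hours: 12 + 6 + 0 = 18
Result: 18:40

18:40


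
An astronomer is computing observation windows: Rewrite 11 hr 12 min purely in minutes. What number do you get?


Hours: 11
Extra minutes: 12
Minutes per hour: 60
Hours to minutes: 11 x 60 = 660
Total: 660 + 12 = 672

672


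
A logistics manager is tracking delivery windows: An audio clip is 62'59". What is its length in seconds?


Minutes: 62
Seconds: 59
Convert minutes to seconds: 62 x 60 = 3720
Add remaining seconds: 3720 + 59 = 3779

3779


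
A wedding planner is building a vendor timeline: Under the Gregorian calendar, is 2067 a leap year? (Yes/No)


Year: 2067
Divisible by 4? 2067 / 4 = 516.75 -> No
Not divisible by 4, so NOT a leap year

No


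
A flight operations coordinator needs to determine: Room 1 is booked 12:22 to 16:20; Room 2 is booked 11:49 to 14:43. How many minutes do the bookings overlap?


Interval A: [742, 980] minutes from midnight
Interval B: [709, 883] minutes from midnight
Overlap start = max(742, 709) = 742
Overlap end = min(980, 883) = 883
Overlap = 883 - 742 = 141 minutes

141


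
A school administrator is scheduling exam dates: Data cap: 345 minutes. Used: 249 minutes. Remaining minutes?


Total budget: 345 minutes
Time used: 249 minutes
Remaining: 345 - 249 = 96 minutes
Percent used: 72.2%
Percent remaining: 27.8%

96


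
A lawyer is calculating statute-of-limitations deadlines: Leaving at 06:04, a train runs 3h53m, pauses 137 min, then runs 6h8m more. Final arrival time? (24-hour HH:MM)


Depart: 06:04
Leg 1: +233 min -> 09:57
Layover: +137 min -> 12:14
Leg 2: +368 min -> 18:22
Total travel: 738 minutes = 12h 18m
Arrival: 18:22

18:22


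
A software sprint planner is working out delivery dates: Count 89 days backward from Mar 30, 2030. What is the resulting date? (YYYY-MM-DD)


Start: 2030-03-30
Subtracting 89 days
Days already passed in March: 30
After going back through March: 59 more days to subtract
February 2030: 28 days, 31 remaining
January 2030 has 31 days, need 31
Result: 2029-12-31

2029-12-31


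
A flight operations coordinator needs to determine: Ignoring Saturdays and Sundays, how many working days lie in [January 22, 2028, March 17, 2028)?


Start: 2028-01-22 (Saturday)
End (exclusive): 2028-03-17 (Friday)
Total calendar days: 55
Full weeks: 55 // 7 = 7 -> 35 weekdays
Remaining 6 days starting on Saturday:
  Sat(-), Sun(-), Mon(w), Tue(w), Wed(w), Thu(w) -> 4 weekdays
Total business days: 35 + 4 = 39

39


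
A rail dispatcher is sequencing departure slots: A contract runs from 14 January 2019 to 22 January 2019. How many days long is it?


Start date: 2019-01-14
End date: 2019-01-22
Jan 2019: +8 days
Total: 8 days

8


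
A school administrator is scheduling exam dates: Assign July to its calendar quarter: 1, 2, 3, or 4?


Month: July (month 7)
Q1: January-March (months 1-3)
Q2: April-June (months 4-6)
Q3: July-September (months 7-9)
Q4: October-December (months 10-12)
Month 7 falls in Q3

3


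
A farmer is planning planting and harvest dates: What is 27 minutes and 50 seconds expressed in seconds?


Minutes: 27
Extra seconds: 50
Seconds per minute: 60
Minutes to seconds: 27 x 60 = 1620
Total: 1620 + 50 = 1670

1670


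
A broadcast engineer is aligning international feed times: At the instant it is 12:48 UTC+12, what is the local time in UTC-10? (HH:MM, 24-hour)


Local time: 12:48 at UTC+12 (offset 12h)
Target zone: UTC-10 (offset -10h)
Difference: -10 - (12) = -22 hours
Calculation: 12 + (-22) = -10
Wraparound: (-10) mod 24 = 14
Result: 14:48

14:48


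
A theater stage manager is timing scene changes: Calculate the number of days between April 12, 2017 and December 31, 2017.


Start: April 12, 2017
End: December 31, 2017
Days left in April: 18
May: 31
June: 30
July: 31
August: 31
... plus remaining months
Sum of remaining months: 245
Total: 18 + 245 = 263

263


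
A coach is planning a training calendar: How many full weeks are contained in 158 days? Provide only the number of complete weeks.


Total days: 158
Days per week: 7
Division: 158 / 7 = 22 remainder 4
Complete weeks: 22
Remaining days: 4

22


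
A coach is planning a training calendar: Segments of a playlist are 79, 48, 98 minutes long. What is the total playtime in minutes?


Durations: 79, 48, 98
Running sum: 79
+ 48 = 127
+ 98 = 225
Total duration: 225 minutes
That is 3 hours and 45 minutes

225


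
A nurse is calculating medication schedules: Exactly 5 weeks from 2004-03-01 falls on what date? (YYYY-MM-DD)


Start: 2004-03-01
Weeks to add: 5
Convert to days: 5 x 7 = 35 days
Add 35 days to 2004-03-01
Result: 2004-04-05

2004-04-05


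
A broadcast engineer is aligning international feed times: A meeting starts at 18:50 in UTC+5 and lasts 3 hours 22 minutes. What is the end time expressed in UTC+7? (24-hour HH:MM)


Start: 18:50 in UTC+5
Step 1 - add duration:
  minutes: 50 + 22 = 72 (carry 1h)
  hours: 18 + 3 + 1 = 22
  end in UTC+5: 22:12
Step 2 - convert UTC+5 -> UTC+7:
  offset difference: 7 - (5) = 2 hours
  22 + (2) = 24 -> mod 24 = 0
Result: 00:12 in UTC+7

00:12
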